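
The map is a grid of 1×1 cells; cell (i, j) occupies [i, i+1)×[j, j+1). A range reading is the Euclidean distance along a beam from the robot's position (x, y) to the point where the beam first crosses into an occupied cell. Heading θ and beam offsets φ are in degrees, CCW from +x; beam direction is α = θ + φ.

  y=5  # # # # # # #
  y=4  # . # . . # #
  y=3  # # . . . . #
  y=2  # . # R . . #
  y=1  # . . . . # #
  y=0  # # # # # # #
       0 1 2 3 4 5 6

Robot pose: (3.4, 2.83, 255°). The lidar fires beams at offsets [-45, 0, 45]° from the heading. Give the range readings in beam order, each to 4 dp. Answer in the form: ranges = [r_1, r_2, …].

ranges = [0.4619, 1.8946, 2.1131]

beam 1: φ=-45°, α=210°
  cosα=-0.8660 sinα=-0.5000 | (3,2) | tMaxX 0.4619 tMaxY 1.6600 | tΔX 1.1547 tΔY 2.0000
    t=0.4619 [x] (2,2) — stop
  → r_1 = 0.4619
beam 2: φ=0°, α=255°
  cosα=-0.2588 sinα=-0.9659 | (3,2) | tMaxX 1.5455 tMaxY 0.8593 | tΔX 3.8637 tΔY 1.0353
    t=0.8593 [y] (3,1)
    t=1.5455 [x] (2,1)
    t=1.8946 [y] (2,0) — stop
  → r_2 = 1.8946
beam 3: φ=45°, α=300°
  cosα=0.5000 sinα=-0.8660 | (3,2) | tMaxX 1.2000 tMaxY 0.9584 | tΔX 2.0000 tΔY 1.1547
    t=0.9584 [y] (3,1)
    t=1.2000 [x] (4,1)
    t=2.1131 [y] (4,0) — stop
  → r_3 = 2.1131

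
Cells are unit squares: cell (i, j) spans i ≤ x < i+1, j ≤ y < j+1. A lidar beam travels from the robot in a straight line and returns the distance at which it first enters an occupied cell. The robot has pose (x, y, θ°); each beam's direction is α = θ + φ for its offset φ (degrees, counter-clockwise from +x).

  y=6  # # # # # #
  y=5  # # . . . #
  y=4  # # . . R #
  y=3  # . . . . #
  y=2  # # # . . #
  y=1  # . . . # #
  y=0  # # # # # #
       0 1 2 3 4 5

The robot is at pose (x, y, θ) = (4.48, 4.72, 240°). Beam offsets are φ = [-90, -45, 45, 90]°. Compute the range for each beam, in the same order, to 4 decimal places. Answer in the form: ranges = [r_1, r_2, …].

beam 1: φ=-90°, α=150°
  dir = (cos 150°, sin 150°) = (-0.8660, 0.5000); from cell (4,4)
  next x-line at t=0.5543, next y-line at t=0.5600; Δt_x=1.1547, Δt_y=2.0000
    x: enter (3,4) at t=0.5543
    y: enter (3,5) at t=0.5600
    x: enter (2,5) at t=1.7090
    y: enter (2,6) at t=2.5600 ← occupied
  → r_1 = 2.5600
beam 2: φ=-45°, α=195°
  dir = (cos 195°, sin 195°) = (-0.9659, -0.2588); from cell (4,4)
  next x-line at t=0.4969, next y-line at t=2.7819; Δt_x=1.0353, Δt_y=3.8637
    x: enter (3,4) at t=0.4969
    x: enter (2,4) at t=1.5322
    x: enter (1,4) at t=2.5675 ← occupied
  → r_2 = 2.5675
beam 3: φ=45°, α=285°
  dir = (cos 285°, sin 285°) = (0.2588, -0.9659); from cell (4,4)
  next x-line at t=2.0091, next y-line at t=0.7454; Δt_x=3.8637, Δt_y=1.0353
    y: enter (4,3) at t=0.7454
    y: enter (4,2) at t=1.7807
    x: enter (5,2) at t=2.0091 ← occupied
  → r_3 = 2.0091
beam 4: φ=90°, α=330°
  dir = (cos 330°, sin 330°) = (0.8660, -0.5000); from cell (4,4)
  next x-line at t=0.6004, next y-line at t=1.4400; Δt_x=1.1547, Δt_y=2.0000
    x: enter (5,4) at t=0.6004 ← occupied
  → r_4 = 0.6004

ranges = [2.5600, 2.5675, 2.0091, 0.6004]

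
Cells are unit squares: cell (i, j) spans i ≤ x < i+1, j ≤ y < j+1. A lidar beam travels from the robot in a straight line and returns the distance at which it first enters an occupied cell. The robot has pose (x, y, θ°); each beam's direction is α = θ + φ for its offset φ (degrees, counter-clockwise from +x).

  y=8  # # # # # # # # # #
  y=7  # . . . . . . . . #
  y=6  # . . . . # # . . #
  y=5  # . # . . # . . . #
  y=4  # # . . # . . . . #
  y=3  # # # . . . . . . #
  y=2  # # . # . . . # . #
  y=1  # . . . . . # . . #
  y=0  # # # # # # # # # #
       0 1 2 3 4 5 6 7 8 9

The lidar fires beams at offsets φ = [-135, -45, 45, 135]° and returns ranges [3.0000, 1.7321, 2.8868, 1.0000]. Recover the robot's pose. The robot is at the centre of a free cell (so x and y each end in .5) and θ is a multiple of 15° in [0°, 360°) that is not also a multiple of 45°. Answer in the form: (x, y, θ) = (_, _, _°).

(x, y, θ) = (6.5, 4.5, 345°)

Candidates: 44 free-cell centres × 16 headings = 704 poses. Raycast each; keep the one whose scan matches to 4 dp.
  (2.5, 4.5, 285°): beam 1 = 0.5774 ≠ 3.0000 ✗
  (7.5, 3.5, 330°): beam 1 = 3.6235 ≠ 3.0000 ✗
  (3.5, 1.5, 150°): beam 1 = 3.6235 ≠ 3.0000 ✗
  (6.5, 4.5, 105°): beam 1 = 2.8868 ≠ 3.0000 ✗
  …
  (6.5, 4.5, 345°): r_1=3.0000, r_2=1.7321, r_3=2.8868, r_4=1.0000 — all match ✓
Unique over the lattice → pose = (6.5, 4.5, 345°).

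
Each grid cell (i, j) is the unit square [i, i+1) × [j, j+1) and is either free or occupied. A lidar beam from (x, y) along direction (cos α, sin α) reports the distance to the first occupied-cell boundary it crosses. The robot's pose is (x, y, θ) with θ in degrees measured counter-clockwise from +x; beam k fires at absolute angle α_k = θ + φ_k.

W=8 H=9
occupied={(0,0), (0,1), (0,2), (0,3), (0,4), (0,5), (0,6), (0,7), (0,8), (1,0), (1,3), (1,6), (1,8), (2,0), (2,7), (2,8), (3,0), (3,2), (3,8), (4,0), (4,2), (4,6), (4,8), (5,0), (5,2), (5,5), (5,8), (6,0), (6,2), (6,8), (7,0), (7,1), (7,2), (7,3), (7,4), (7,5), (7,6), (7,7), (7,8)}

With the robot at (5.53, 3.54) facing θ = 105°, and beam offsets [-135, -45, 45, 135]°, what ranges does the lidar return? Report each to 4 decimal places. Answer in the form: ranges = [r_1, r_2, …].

beam 1: φ=-135°, α=330°
  cosα=0.8660 sinα=-0.5000 | (5,3) | tMaxX 0.5427 tMaxY 1.0800 | tΔX 1.1547 tΔY 2.0000
    t=0.5427 [x] (6,3)
    t=1.0800 [y] (6,2) — stop
  → r_1 = 1.0800
beam 2: φ=-45°, α=60°
  cosα=0.5000 sinα=0.8660 | (5,3) | tMaxX 0.9400 tMaxY 0.5312 | tΔX 2.0000 tΔY 1.1547
    t=0.5312 [y] (5,4)
    t=0.9400 [x] (6,4)
    t=1.6859 [y] (6,5)
    t=2.8406 [y] (6,6)
    t=2.9400 [x] (7,6) — stop
  → r_2 = 2.9400
beam 3: φ=45°, α=150°
  cosα=-0.8660 sinα=0.5000 | (5,3) | tMaxX 0.6120 tMaxY 0.9200 | tΔX 1.1547 tΔY 2.0000
    t=0.6120 [x] (4,3)
    t=0.9200 [y] (4,4)
    t=1.7667 [x] (3,4)
    t=2.9200 [y] (3,5)
    t=2.9214 [x] (2,5)
    t=4.0761 [x] (1,5)
    t=4.9200 [y] (1,6) — stop
  → r_3 = 4.9200
beam 4: φ=135°, α=240°
  cosα=-0.5000 sinα=-0.8660 | (5,3) | tMaxX 1.0600 tMaxY 0.6235 | tΔX 2.0000 tΔY 1.1547
    t=0.6235 [y] (5,2) — stop
  → r_4 = 0.6235

ranges = [1.0800, 2.9400, 4.9200, 0.6235]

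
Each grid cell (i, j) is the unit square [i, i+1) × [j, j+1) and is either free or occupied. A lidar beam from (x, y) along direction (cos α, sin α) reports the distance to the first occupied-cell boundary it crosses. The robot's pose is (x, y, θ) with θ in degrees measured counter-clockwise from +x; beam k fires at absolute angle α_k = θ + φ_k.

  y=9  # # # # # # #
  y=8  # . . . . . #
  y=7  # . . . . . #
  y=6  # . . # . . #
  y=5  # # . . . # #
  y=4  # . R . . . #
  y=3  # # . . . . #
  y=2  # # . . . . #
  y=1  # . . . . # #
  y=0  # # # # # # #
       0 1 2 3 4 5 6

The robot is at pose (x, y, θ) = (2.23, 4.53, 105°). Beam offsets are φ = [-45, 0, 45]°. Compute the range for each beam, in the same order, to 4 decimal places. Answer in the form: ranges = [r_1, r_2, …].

ranges = [1.6974, 0.8887, 0.9400]

beam 1: φ=-45°, α=60°
  dir = (cos 60°, sin 60°) = (0.5000, 0.8660); from cell (2,4)
  next x-line at t=1.5400, next y-line at t=0.5427; Δt_x=2.0000, Δt_y=1.1547
    y: enter (2,5) at t=0.5427
    x: enter (3,5) at t=1.5400
    y: enter (3,6) at t=1.6974 ← occupied
  → r_1 = 1.6974
beam 2: φ=0°, α=105°
  dir = (cos 105°, sin 105°) = (-0.2588, 0.9659); from cell (2,4)
  next x-line at t=0.8887, next y-line at t=0.4866; Δt_x=3.8637, Δt_y=1.0353
    y: enter (2,5) at t=0.4866
    x: enter (1,5) at t=0.8887 ← occupied
  → r_2 = 0.8887
beam 3: φ=45°, α=150°
  dir = (cos 150°, sin 150°) = (-0.8660, 0.5000); from cell (2,4)
  next x-line at t=0.2656, next y-line at t=0.9400; Δt_x=1.1547, Δt_y=2.0000
    x: enter (1,4) at t=0.2656
    y: enter (1,5) at t=0.9400 ← occupied
  → r_3 = 0.9400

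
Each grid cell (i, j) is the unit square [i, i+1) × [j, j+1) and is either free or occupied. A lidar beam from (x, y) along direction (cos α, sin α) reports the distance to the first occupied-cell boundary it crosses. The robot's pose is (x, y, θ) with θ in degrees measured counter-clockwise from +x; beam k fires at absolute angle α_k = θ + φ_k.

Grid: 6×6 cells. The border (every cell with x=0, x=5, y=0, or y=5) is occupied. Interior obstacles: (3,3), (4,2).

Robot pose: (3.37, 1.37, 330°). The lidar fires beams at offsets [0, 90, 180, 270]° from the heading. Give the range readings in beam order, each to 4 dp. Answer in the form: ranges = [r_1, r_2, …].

beam 1: φ=0°, α=330°
  direction (0.8660, -0.5000); cell (3,1); t to first gridline: x 0.7275, y 0.7400 (then +1.1547 / +2.0000)
    (4,1) via x @ 0.7275
    (4,0) via y @ 0.7400  # hit
  → r_1 = 0.7400
beam 2: φ=90°, α=60°
  direction (0.5000, 0.8660); cell (3,1); t to first gridline: x 1.2600, y 0.7275 (then +2.0000 / +1.1547)
    (3,2) via y @ 0.7275
    (4,2) via x @ 1.2600  # hit
  → r_2 = 1.2600
beam 3: φ=180°, α=150°
  direction (-0.8660, 0.5000); cell (3,1); t to first gridline: x 0.4272, y 1.2600 (then +1.1547 / +2.0000)
    (2,1) via x @ 0.4272
    (2,2) via y @ 1.2600
    (1,2) via x @ 1.5819
    (0,2) via x @ 2.7366  # hit
  → r_3 = 2.7366
beam 4: φ=270°, α=240°
  direction (-0.5000, -0.8660); cell (3,1); t to first gridline: x 0.7400, y 0.4272 (then +2.0000 / +1.1547)
    (3,0) via y @ 0.4272  # hit
  → r_4 = 0.4272

ranges = [0.7400, 1.2600, 2.7366, 0.4272]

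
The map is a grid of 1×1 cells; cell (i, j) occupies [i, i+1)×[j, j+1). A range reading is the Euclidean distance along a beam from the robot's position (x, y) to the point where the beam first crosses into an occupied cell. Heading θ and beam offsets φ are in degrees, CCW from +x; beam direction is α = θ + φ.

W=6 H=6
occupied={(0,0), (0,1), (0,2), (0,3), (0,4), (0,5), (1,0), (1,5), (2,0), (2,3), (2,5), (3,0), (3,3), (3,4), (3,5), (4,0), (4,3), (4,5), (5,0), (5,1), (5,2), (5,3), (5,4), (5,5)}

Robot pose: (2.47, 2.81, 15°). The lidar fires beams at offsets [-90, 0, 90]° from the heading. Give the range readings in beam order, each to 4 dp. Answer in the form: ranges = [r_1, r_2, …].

beam 1: φ=-90°, α=285°
  dir = (cos 285°, sin 285°) = (0.2588, -0.9659); from cell (2,2)
  next x-line at t=2.0478, next y-line at t=0.8386; Δt_x=3.8637, Δt_y=1.0353
    y: enter (2,1) at t=0.8386
    y: enter (2,0) at t=1.8738 ← occupied
  → r_1 = 1.8738
beam 2: φ=0°, α=15°
  dir = (cos 15°, sin 15°) = (0.9659, 0.2588); from cell (2,2)
  next x-line at t=0.5487, next y-line at t=0.7341; Δt_x=1.0353, Δt_y=3.8637
    x: enter (3,2) at t=0.5487
    y: enter (3,3) at t=0.7341 ← occupied
  → r_2 = 0.7341
beam 3: φ=90°, α=105°
  dir = (cos 105°, sin 105°) = (-0.2588, 0.9659); from cell (2,2)
  next x-line at t=1.8159, next y-line at t=0.1967; Δt_x=3.8637, Δt_y=1.0353
    y: enter (2,3) at t=0.1967 ← occupied
  → r_3 = 0.1967

ranges = [1.8738, 0.7341, 0.1967]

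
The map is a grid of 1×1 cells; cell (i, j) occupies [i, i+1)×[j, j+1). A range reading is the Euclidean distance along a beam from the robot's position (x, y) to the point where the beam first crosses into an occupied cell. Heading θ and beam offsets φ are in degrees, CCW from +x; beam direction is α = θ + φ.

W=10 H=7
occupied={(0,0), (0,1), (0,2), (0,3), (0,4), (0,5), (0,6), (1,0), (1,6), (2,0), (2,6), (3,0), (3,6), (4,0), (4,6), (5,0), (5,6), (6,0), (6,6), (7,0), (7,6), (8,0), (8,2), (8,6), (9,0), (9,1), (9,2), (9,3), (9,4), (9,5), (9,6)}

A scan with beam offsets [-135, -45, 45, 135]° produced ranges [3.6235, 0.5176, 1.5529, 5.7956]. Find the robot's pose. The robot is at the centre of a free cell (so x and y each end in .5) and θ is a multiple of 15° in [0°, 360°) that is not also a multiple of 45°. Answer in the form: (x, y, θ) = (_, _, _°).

(x, y, θ) = (1.5, 2.5, 210°)

Enumerate (i+0.5, j+0.5, θ) over the 39 free cells and 16 admissible headings. For each, cast all 4 beams and compare to the given ranges.
  (5.5, 3.5, 165°): beam 1 = 4.0415 ≠ 3.6235 ✗
  (1.5, 5.5, 255°): beam 1 = 0.5774 ≠ 3.6235 ✗
  (8.5, 4.5, 150°): beam 1 = 0.5176 ≠ 3.6235 ✗
  …
  (1.5, 2.5, 210°): r_1=3.6235, r_2=0.5176, r_3=1.5529, r_4=5.7956 — all match ✓
Only this pose fits every beam.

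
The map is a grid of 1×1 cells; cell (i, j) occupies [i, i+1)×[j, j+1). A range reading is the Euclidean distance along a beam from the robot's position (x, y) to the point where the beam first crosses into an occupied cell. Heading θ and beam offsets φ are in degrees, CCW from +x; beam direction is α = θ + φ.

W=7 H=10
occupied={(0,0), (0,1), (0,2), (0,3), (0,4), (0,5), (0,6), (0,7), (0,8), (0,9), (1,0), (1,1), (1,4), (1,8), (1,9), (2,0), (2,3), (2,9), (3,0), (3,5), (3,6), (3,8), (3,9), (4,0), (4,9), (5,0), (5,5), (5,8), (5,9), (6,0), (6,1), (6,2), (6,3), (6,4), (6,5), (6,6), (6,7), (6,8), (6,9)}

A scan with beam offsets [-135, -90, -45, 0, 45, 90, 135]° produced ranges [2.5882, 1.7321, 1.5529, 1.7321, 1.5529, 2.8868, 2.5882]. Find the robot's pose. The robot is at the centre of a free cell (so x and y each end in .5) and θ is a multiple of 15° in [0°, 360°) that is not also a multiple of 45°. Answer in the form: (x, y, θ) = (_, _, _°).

Enumerate (i+0.5, j+0.5, θ) over the 31 free cells and 16 admissible headings. For each, cast all 7 beams and compare to the given ranges.
  (3.5, 7.5, 60°): beam 1 = 0.5176 ≠ 2.5882 ✗
  (1.5, 7.5, 345°): beam 1 = 0.5774 ≠ 2.5882 ✗
  (4.5, 8.5, 30°): beam 1 = 1.9319 ≠ 2.5882 ✗
  (5.5, 1.5, 210°): beam 1 = 1.9319 ≠ 2.5882 ✗
  (3.5, 7.5, 285°): beam 1 = 1.7321 ≠ 2.5882 ✗
  …
  (4.5, 2.5, 330°): r_1=2.5882, r_2=1.7321, r_3=1.5529, r_4=1.7321, r_5=1.5529, r_6=2.8868, r_7=2.5882 — all match ✓
Only this pose fits every beam.

(x, y, θ) = (4.5, 2.5, 330°)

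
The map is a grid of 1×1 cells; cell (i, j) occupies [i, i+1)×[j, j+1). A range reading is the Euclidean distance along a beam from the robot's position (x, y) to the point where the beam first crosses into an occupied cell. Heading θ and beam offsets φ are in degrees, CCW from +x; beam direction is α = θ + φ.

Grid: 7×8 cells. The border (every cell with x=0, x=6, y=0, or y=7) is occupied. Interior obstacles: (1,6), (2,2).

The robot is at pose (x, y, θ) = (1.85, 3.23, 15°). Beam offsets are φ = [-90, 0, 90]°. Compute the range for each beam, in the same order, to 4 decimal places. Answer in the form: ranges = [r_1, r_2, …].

beam 1: φ=-90°, α=285°
  dir = (cos 285°, sin 285°) = (0.2588, -0.9659); from cell (1,3)
  next x-line at t=0.5796, next y-line at t=0.2381; Δt_x=3.8637, Δt_y=1.0353
    y: enter (1,2) at t=0.2381
    x: enter (2,2) at t=0.5796 ← occupied
  → r_1 = 0.5796
beam 2: φ=0°, α=15°
  dir = (cos 15°, sin 15°) = (0.9659, 0.2588); from cell (1,3)
  next x-line at t=0.1553, next y-line at t=2.9751; Δt_x=1.0353, Δt_y=3.8637
    x: enter (2,3) at t=0.1553
    x: enter (3,3) at t=1.1906
    x: enter (4,3) at t=2.2258
    y: enter (4,4) at t=2.9751
    x: enter (5,4) at t=3.2611
    x: enter (6,4) at t=4.2964 ← occupied
  → r_2 = 4.2964
beam 3: φ=90°, α=105°
  dir = (cos 105°, sin 105°) = (-0.2588, 0.9659); from cell (1,3)
  next x-line at t=3.2841, next y-line at t=0.7972; Δt_x=3.8637, Δt_y=1.0353
    y: enter (1,4) at t=0.7972
    y: enter (1,5) at t=1.8324
    y: enter (1,6) at t=2.8677 ← occupied
  → r_3 = 2.8677

ranges = [0.5796, 4.2964, 2.8677]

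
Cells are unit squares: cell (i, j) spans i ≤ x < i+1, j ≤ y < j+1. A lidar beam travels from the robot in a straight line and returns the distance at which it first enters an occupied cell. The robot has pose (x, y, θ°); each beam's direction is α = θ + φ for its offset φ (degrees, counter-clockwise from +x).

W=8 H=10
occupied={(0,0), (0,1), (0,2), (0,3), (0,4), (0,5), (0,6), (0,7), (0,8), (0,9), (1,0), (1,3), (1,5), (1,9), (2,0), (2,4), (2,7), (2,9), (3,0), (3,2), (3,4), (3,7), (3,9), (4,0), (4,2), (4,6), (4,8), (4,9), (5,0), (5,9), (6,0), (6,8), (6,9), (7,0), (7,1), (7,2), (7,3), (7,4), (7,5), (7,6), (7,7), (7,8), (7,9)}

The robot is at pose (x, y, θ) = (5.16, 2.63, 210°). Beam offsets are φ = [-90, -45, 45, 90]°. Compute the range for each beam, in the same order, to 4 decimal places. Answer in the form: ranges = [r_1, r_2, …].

ranges = [0.3200, 0.1656, 0.6182, 1.8822]

beam 1: φ=-90°, α=120°
  direction (-0.5000, 0.8660); cell (5,2); t to first gridline: x 0.3200, y 0.4272 (then +2.0000 / +1.1547)
    (4,2) via x @ 0.3200  # hit
  → r_1 = 0.3200
beam 2: φ=-45°, α=165°
  direction (-0.9659, 0.2588); cell (5,2); t to first gridline: x 0.1656, y 1.4296 (then +1.0353 / +3.8637)
    (4,2) via x @ 0.1656  # hit
  → r_2 = 0.1656
beam 3: φ=45°, α=255°
  direction (-0.2588, -0.9659); cell (5,2); t to first gridline: x 0.6182, y 0.6522 (then +3.8637 / +1.0353)
    (4,2) via x @ 0.6182  # hit
  → r_3 = 0.6182
beam 4: φ=90°, α=300°
  direction (0.5000, -0.8660); cell (5,2); t to first gridline: x 1.6800, y 0.7275 (then +2.0000 / +1.1547)
    (5,1) via y @ 0.7275
    (6,1) via x @ 1.6800
    (6,0) via y @ 1.8822  # hit
  → r_4 = 1.8822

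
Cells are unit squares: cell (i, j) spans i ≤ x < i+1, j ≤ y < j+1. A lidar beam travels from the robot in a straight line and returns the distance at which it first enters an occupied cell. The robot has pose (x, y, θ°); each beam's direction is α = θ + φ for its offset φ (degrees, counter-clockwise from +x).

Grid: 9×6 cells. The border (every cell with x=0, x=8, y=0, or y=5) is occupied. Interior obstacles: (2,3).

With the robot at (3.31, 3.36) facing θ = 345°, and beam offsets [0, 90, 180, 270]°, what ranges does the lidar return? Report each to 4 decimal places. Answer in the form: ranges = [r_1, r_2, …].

ranges = [4.8554, 1.6979, 0.3209, 2.4433]

beam 1: φ=0°, α=345°
  d=(0.9659,-0.2588)  start (3,3)  tX=0.7143 tY=1.3909  stride 1/|dx|=1.0353 1/|dy|=3.8637
    cross x-line → (4,3), t=0.7143
    cross y-line → (4,2), t=1.3909
    cross x-line → (5,2), t=1.7496
    cross x-line → (6,2), t=2.7849
    cross x-line → (7,2), t=3.8202
    cross x-line → (8,2), t=4.8554 (wall)
  → r_1 = 4.8554
beam 2: φ=90°, α=75°
  d=(0.2588,0.9659)  start (3,3)  tX=2.6660 tY=0.6626  stride 1/|dx|=3.8637 1/|dy|=1.0353
    cross y-line → (3,4), t=0.6626
    cross y-line → (3,5), t=1.6979 (wall)
  → r_2 = 1.6979
beam 3: φ=180°, α=165°
  d=(-0.9659,0.2588)  start (3,3)  tX=0.3209 tY=2.4728  stride 1/|dx|=1.0353 1/|dy|=3.8637
    cross x-line → (2,3), t=0.3209 (wall)
  → r_3 = 0.3209
beam 4: φ=270°, α=255°
  d=(-0.2588,-0.9659)  start (3,3)  tX=1.1977 tY=0.3727  stride 1/|dx|=3.8637 1/|dy|=1.0353
    cross y-line → (3,2), t=0.3727
    cross x-line → (2,2), t=1.1977
    cross y-line → (2,1), t=1.4080
    cross y-line → (2,0), t=2.4433 (wall)
  → r_4 = 2.4433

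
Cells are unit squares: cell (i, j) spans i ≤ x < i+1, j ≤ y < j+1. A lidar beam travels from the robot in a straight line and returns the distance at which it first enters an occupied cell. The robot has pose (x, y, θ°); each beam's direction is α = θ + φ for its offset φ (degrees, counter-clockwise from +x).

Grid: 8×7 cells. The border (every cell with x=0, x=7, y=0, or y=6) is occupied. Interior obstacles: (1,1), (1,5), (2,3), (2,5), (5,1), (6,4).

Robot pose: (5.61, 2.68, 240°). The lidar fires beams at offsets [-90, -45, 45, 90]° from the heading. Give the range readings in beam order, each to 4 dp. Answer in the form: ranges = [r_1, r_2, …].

beam 1: φ=-90°, α=150°
  direction (-0.8660, 0.5000); cell (5,2); t to first gridline: x 0.7044, y 0.6400 (then +1.1547 / +2.0000)
    (5,3) via y @ 0.6400
    (4,3) via x @ 0.7044
    (3,3) via x @ 1.8591
    (3,4) via y @ 2.6400
    (2,4) via x @ 3.0138
    (1,4) via x @ 4.1685
    (1,5) via y @ 4.6400  # hit
  → r_1 = 4.6400
beam 2: φ=-45°, α=195°
  direction (-0.9659, -0.2588); cell (5,2); t to first gridline: x 0.6315, y 2.6273 (then +1.0353 / +3.8637)
    (4,2) via x @ 0.6315
    (3,2) via x @ 1.6668
    (3,1) via y @ 2.6273
    (2,1) via x @ 2.7021
    (1,1) via x @ 3.7373  # hit
  → r_2 = 3.7373
beam 3: φ=45°, α=285°
  direction (0.2588, -0.9659); cell (5,2); t to first gridline: x 1.5068, y 0.7040 (then +3.8637 / +1.0353)
    (5,1) via y @ 0.7040  # hit
  → r_3 = 0.7040
beam 4: φ=90°, α=330°
  direction (0.8660, -0.5000); cell (5,2); t to first gridline: x 0.4503, y 1.3600 (then +1.1547 / +2.0000)
    (6,2) via x @ 0.4503
    (6,1) via y @ 1.3600
    (7,1) via x @ 1.6050  # hit
  → r_4 = 1.6050

ranges = [4.6400, 3.7373, 0.7040, 1.6050]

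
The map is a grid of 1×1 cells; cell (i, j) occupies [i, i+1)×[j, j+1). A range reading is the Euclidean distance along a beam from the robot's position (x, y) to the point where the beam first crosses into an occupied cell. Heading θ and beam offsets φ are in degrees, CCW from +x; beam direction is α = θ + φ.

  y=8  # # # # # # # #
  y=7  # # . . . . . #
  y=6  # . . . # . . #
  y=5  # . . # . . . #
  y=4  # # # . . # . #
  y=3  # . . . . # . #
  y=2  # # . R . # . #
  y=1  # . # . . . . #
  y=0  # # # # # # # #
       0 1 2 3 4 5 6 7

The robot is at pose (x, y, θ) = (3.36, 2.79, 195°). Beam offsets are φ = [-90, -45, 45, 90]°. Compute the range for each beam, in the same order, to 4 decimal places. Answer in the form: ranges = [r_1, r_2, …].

ranges = [1.3909, 2.4200, 0.9122, 1.8531]

beam 1: φ=-90°, α=105°
  d=(-0.2588,0.9659)  start (3,2)  tX=1.3909 tY=0.2174  stride 1/|dx|=3.8637 1/|dy|=1.0353
    cross y-line → (3,3), t=0.2174
    cross y-line → (3,4), t=1.2527
    cross x-line → (2,4), t=1.3909 (wall)
  → r_1 = 1.3909
beam 2: φ=-45°, α=150°
  d=(-0.8660,0.5000)  start (3,2)  tX=0.4157 tY=0.4200  stride 1/|dx|=1.1547 1/|dy|=2.0000
    cross x-line → (2,2), t=0.4157
    cross y-line → (2,3), t=0.4200
    cross x-line → (1,3), t=1.5704
    cross y-line → (1,4), t=2.4200 (wall)
  → r_2 = 2.4200
beam 3: φ=45°, α=240°
  d=(-0.5000,-0.8660)  start (3,2)  tX=0.7200 tY=0.9122  stride 1/|dx|=2.0000 1/|dy|=1.1547
    cross x-line → (2,2), t=0.7200
    cross y-line → (2,1), t=0.9122 (wall)
  → r_3 = 0.9122
beam 4: φ=90°, α=285°
  d=(0.2588,-0.9659)  start (3,2)  tX=2.4728 tY=0.8179  stride 1/|dx|=3.8637 1/|dy|=1.0353
    cross y-line → (3,1), t=0.8179
    cross y-line → (3,0), t=1.8531 (wall)
  → r_4 = 1.8531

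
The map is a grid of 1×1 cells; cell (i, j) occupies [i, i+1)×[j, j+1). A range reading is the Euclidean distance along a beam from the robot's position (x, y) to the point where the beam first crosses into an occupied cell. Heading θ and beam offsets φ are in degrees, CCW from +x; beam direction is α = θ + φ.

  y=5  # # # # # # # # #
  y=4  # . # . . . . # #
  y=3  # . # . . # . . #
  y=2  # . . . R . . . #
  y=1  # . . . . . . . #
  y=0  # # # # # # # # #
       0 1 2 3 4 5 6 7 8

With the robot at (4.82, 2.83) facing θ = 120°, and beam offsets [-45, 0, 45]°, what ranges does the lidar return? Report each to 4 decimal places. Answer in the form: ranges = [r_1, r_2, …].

beam 1: φ=-45°, α=75°
  d=(0.2588,0.9659)  start (4,2)  tX=0.6955 tY=0.1760  stride 1/|dx|=3.8637 1/|dy|=1.0353
    cross y-line → (4,3), t=0.1760
    cross x-line → (5,3), t=0.6955 (wall)
  → r_1 = 0.6955
beam 2: φ=0°, α=120°
  d=(-0.5000,0.8660)  start (4,2)  tX=1.6400 tY=0.1963  stride 1/|dx|=2.0000 1/|dy|=1.1547
    cross y-line → (4,3), t=0.1963
    cross y-line → (4,4), t=1.3510
    cross x-line → (3,4), t=1.6400
    cross y-line → (3,5), t=2.5057 (wall)
  → r_2 = 2.5057
beam 3: φ=45°, α=165°
  d=(-0.9659,0.2588)  start (4,2)  tX=0.8489 tY=0.6568  stride 1/|dx|=1.0353 1/|dy|=3.8637
    cross y-line → (4,3), t=0.6568
    cross x-line → (3,3), t=0.8489
    cross x-line → (2,3), t=1.8842 (wall)
  → r_3 = 1.8842

ranges = [0.6955, 2.5057, 1.8842]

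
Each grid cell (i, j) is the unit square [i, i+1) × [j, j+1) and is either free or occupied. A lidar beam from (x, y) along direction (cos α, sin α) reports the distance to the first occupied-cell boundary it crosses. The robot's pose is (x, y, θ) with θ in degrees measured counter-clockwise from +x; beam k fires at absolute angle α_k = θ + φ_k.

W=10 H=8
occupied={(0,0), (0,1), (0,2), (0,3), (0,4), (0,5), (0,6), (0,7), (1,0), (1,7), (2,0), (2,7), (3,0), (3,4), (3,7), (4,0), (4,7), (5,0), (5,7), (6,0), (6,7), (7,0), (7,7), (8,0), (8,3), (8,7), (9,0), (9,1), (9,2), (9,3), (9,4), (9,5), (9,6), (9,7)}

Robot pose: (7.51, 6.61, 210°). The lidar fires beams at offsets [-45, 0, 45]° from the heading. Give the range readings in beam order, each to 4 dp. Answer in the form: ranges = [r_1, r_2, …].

beam 1: φ=-45°, α=165°
  cosα=-0.9659 sinα=0.2588 | (7,6) | tMaxX 0.5280 tMaxY 1.5068 | tΔX 1.0353 tΔY 3.8637
    t=0.5280 [x] (6,6)
    t=1.5068 [y] (6,7) — stop
  → r_1 = 1.5068
beam 2: φ=0°, α=210°
  cosα=-0.8660 sinα=-0.5000 | (7,6) | tMaxX 0.5889 tMaxY 1.2200 | tΔX 1.1547 tΔY 2.0000
    t=0.5889 [x] (6,6)
    t=1.2200 [y] (6,5)
    t=1.7436 [x] (5,5)
    t=2.8983 [x] (4,5)
    t=3.2200 [y] (4,4)
    t=4.0530 [x] (3,4) — stop
  → r_2 = 4.0530
beam 3: φ=45°, α=255°
  cosα=-0.2588 sinα=-0.9659 | (7,6) | tMaxX 1.9705 tMaxY 0.6315 | tΔX 3.8637 tΔY 1.0353
    t=0.6315 [y] (7,5)
    t=1.6668 [y] (7,4)
    t=1.9705 [x] (6,4)
    t=2.7021 [y] (6,3)
    t=3.7373 [y] (6,2)
    t=4.7726 [y] (6,1)
    t=5.8079 [y] (6,0) — stop
  → r_3 = 5.8079

ranges = [1.5068, 4.0530, 5.8079]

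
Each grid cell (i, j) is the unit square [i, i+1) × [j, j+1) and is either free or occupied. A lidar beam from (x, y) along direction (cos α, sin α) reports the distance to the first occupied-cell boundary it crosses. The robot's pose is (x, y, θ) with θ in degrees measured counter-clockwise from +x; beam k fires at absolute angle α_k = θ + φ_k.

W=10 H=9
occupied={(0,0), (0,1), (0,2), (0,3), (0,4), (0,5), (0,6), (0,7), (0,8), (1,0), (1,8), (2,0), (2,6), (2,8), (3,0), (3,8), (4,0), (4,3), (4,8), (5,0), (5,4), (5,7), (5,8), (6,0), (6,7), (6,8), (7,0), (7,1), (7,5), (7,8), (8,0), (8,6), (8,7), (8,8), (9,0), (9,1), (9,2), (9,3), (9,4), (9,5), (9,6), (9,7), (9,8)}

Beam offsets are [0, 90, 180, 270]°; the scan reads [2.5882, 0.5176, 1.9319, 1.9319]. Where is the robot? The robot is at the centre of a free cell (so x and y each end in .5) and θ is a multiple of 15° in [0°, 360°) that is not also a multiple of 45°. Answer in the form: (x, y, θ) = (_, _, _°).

The pose lattice has 47·16 = 752 candidates. Test each by forward raycasting.
  (2.5, 7.5, 345°): beam 1 = 5.6940 ≠ 2.5882 ✗
  (5.5, 1.5, 105°): beam 1 = 1.9319 ≠ 2.5882 ✗
  (2.5, 5.5, 285°): beam 1 = 4.6587 ≠ 2.5882 ✗
  …
  (3.5, 1.5, 165°): r_1=2.5882, r_2=0.5176, r_3=1.9319, r_4=1.9319 — all match ✓
No second candidate reproduces the full scan.

(x, y, θ) = (3.5, 1.5, 165°)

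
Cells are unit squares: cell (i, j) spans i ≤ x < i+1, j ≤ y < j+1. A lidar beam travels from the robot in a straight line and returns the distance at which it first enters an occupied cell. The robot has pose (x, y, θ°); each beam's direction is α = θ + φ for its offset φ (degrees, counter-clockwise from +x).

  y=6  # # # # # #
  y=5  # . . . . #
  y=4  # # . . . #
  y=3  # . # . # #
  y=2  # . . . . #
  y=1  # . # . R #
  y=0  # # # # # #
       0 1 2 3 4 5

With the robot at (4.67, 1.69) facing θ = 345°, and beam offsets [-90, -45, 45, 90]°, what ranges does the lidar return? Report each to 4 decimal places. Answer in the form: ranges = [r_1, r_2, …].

ranges = [0.7143, 0.6600, 0.3811, 1.2750]

beam 1: φ=-90°, α=255°
  dir = (cos 255°, sin 255°) = (-0.2588, -0.9659); from cell (4,1)
  next x-line at t=2.5887, next y-line at t=0.7143; Δt_x=3.8637, Δt_y=1.0353
    y: enter (4,0) at t=0.7143 ← occupied
  → r_1 = 0.7143
beam 2: φ=-45°, α=300°
  dir = (cos 300°, sin 300°) = (0.5000, -0.8660); from cell (4,1)
  next x-line at t=0.6600, next y-line at t=0.7967; Δt_x=2.0000, Δt_y=1.1547
    x: enter (5,1) at t=0.6600 ← occupied
  → r_2 = 0.6600
beam 3: φ=45°, α=30°
  dir = (cos 30°, sin 30°) = (0.8660, 0.5000); from cell (4,1)
  next x-line at t=0.3811, next y-line at t=0.6200; Δt_x=1.1547, Δt_y=2.0000
    x: enter (5,1) at t=0.3811 ← occupied
  → r_3 = 0.3811
beam 4: φ=90°, α=75°
  dir = (cos 75°, sin 75°) = (0.2588, 0.9659); from cell (4,1)
  next x-line at t=1.2750, next y-line at t=0.3209; Δt_x=3.8637, Δt_y=1.0353
    y: enter (4,2) at t=0.3209
    x: enter (5,2) at t=1.2750 ← occupied
  → r_4 = 1.2750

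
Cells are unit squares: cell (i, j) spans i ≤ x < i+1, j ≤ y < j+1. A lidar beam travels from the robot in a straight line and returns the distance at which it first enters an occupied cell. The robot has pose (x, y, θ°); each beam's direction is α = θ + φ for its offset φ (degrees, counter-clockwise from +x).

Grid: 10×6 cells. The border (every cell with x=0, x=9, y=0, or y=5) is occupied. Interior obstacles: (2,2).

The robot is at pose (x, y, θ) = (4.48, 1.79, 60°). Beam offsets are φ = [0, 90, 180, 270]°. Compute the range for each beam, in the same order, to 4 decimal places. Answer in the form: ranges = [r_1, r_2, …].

beam 1: φ=0°, α=60°
  direction (0.5000, 0.8660); cell (4,1); t to first gridline: x 1.0400, y 0.2425 (then +2.0000 / +1.1547)
    (4,2) via y @ 0.2425
    (5,2) via x @ 1.0400
    (5,3) via y @ 1.3972
    (5,4) via y @ 2.5519
    (6,4) via x @ 3.0400
    (6,5) via y @ 3.7066  # hit
  → r_1 = 3.7066
beam 2: φ=90°, α=150°
  direction (-0.8660, 0.5000); cell (4,1); t to first gridline: x 0.5543, y 0.4200 (then +1.1547 / +2.0000)
    (4,2) via y @ 0.4200
    (3,2) via x @ 0.5543
    (2,2) via x @ 1.7090  # hit
  → r_2 = 1.7090
beam 3: φ=180°, α=240°
  direction (-0.5000, -0.8660); cell (4,1); t to first gridline: x 0.9600, y 0.9122 (then +2.0000 / +1.1547)
    (4,0) via y @ 0.9122  # hit
  → r_3 = 0.9122
beam 4: φ=270°, α=330°
  direction (0.8660, -0.5000); cell (4,1); t to first gridline: x 0.6004, y 1.5800 (then +1.1547 / +2.0000)
    (5,1) via x @ 0.6004
    (5,0) via y @ 1.5800  # hit
  → r_4 = 1.5800

ranges = [3.7066, 1.7090, 0.9122, 1.5800]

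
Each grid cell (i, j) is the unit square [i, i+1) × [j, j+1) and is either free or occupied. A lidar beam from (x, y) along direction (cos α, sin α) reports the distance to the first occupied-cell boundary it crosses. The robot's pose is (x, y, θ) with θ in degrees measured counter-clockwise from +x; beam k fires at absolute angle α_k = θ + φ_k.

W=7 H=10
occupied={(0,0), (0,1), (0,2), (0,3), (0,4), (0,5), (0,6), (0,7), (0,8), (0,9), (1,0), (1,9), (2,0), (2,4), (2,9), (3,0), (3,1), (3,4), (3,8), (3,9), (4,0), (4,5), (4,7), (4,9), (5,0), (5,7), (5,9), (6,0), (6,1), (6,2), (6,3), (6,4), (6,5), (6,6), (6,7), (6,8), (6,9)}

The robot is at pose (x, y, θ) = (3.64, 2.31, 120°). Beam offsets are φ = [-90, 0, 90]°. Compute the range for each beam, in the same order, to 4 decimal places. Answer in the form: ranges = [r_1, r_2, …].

ranges = [2.7251, 1.9514, 0.6200]

beam 1: φ=-90°, α=30°
  d=(0.8660,0.5000)  start (3,2)  tX=0.4157 tY=1.3800  stride 1/|dx|=1.1547 1/|dy|=2.0000
    cross x-line → (4,2), t=0.4157
    cross y-line → (4,3), t=1.3800
    cross x-line → (5,3), t=1.5704
    cross x-line → (6,3), t=2.7251 (wall)
  → r_1 = 2.7251
beam 2: φ=0°, α=120°
  d=(-0.5000,0.8660)  start (3,2)  tX=1.2800 tY=0.7967  stride 1/|dx|=2.0000 1/|dy|=1.1547
    cross y-line → (3,3), t=0.7967
    cross x-line → (2,3), t=1.2800
    cross y-line → (2,4), t=1.9514 (wall)
  → r_2 = 1.9514
beam 3: φ=90°, α=210°
  d=(-0.8660,-0.5000)  start (3,2)  tX=0.7390 tY=0.6200  stride 1/|dx|=1.1547 1/|dy|=2.0000
    cross y-line → (3,1), t=0.6200 (wall)
  → r_3 = 0.6200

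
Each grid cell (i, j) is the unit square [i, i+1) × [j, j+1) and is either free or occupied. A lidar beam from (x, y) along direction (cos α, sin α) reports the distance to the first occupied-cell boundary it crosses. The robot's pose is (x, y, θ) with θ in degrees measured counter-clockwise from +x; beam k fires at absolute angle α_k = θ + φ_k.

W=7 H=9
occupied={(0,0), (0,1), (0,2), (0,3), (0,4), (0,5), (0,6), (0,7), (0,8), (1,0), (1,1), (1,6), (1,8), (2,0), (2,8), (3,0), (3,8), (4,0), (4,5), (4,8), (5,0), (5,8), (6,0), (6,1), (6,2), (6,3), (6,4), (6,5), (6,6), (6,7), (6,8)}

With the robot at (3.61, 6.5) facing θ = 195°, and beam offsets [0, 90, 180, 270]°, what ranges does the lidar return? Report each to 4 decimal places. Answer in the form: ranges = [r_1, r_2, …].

ranges = [1.6668, 1.5068, 2.4743, 1.5529]

beam 1: φ=0°, α=195°
  cosα=-0.9659 sinα=-0.2588 | (3,6) | tMaxX 0.6315 tMaxY 1.9319 | tΔX 1.0353 tΔY 3.8637
    t=0.6315 [x] (2,6)
    t=1.6668 [x] (1,6) — stop
  → r_1 = 1.6668
beam 2: φ=90°, α=285°
  cosα=0.2588 sinα=-0.9659 | (3,6) | tMaxX 1.5068 tMaxY 0.5176 | tΔX 3.8637 tΔY 1.0353
    t=0.5176 [y] (3,5)
    t=1.5068 [x] (4,5) — stop
  → r_2 = 1.5068
beam 3: φ=180°, α=15°
  cosα=0.9659 sinα=0.2588 | (3,6) | tMaxX 0.4038 tMaxY 1.9319 | tΔX 1.0353 tΔY 3.8637
    t=0.4038 [x] (4,6)
    t=1.4390 [x] (5,6)
    t=1.9319 [y] (5,7)
    t=2.4743 [x] (6,7) — stop
  → r_3 = 2.4743
beam 4: φ=270°, α=105°
  cosα=-0.2588 sinα=0.9659 | (3,6) | tMaxX 2.3569 tMaxY 0.5176 | tΔX 3.8637 tΔY 1.0353
    t=0.5176 [y] (3,7)
    t=1.5529 [y] (3,8) — stop
  → r_4 = 1.5529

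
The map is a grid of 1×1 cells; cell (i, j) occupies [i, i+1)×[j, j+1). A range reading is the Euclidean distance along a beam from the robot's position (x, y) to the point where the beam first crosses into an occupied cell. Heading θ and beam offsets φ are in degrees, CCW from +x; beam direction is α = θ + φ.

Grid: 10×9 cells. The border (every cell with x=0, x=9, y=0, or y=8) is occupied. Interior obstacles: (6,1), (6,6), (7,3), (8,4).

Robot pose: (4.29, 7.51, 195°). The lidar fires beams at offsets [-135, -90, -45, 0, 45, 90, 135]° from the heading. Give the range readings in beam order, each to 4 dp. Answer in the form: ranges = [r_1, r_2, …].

beam 1: φ=-135°, α=60°
  cosα=0.5000 sinα=0.8660 | (4,7) | tMaxX 1.4200 tMaxY 0.5658 | tΔX 2.0000 tΔY 1.1547
    t=0.5658 [y] (4,8) — stop
  → r_1 = 0.5658
beam 2: φ=-90°, α=105°
  cosα=-0.2588 sinα=0.9659 | (4,7) | tMaxX 1.1205 tMaxY 0.5073 | tΔX 3.8637 tΔY 1.0353
    t=0.5073 [y] (4,8) — stop
  → r_2 = 0.5073
beam 3: φ=-45°, α=150°
  cosα=-0.8660 sinα=0.5000 | (4,7) | tMaxX 0.3349 tMaxY 0.9800 | tΔX 1.1547 tΔY 2.0000
    t=0.3349 [x] (3,7)
    t=0.9800 [y] (3,8) — stop
  → r_3 = 0.9800
beam 4: φ=0°, α=195°
  cosα=-0.9659 sinα=-0.2588 | (4,7) | tMaxX 0.3002 tMaxY 1.9705 | tΔX 1.0353 tΔY 3.8637
    t=0.3002 [x] (3,7)
    t=1.3355 [x] (2,7)
    t=1.9705 [y] (2,6)
    t=2.3708 [x] (1,6)
    t=3.4061 [x] (0,6) — stop
  → r_4 = 3.4061
beam 5: φ=45°, α=240°
  cosα=-0.5000 sinα=-0.8660 | (4,7) | tMaxX 0.5800 tMaxY 0.5889 | tΔX 2.0000 tΔY 1.1547
    t=0.5800 [x] (3,7)
    t=0.5889 [y] (3,6)
    t=1.7436 [y] (3,5)
    t=2.5800 [x] (2,5)
    t=2.8983 [y] (2,4)
    t=4.0530 [y] (2,3)
    t=4.5800 [x] (1,3)
    t=5.2077 [y] (1,2)
    t=6.3624 [y] (1,1)
    t=6.5800 [x] (0,1) — stop
  → r_5 = 6.5800
beam 6: φ=90°, α=285°
  cosα=0.2588 sinα=-0.9659 | (4,7) | tMaxX 2.7432 tMaxY 0.5280 | tΔX 3.8637 tΔY 1.0353
    t=0.5280 [y] (4,6)
    t=1.5633 [y] (4,5)
    t=2.5985 [y] (4,4)
    t=2.7432 [x] (5,4)
    t=3.6338 [y] (5,3)
    t=4.6691 [y] (5,2)
    t=5.7044 [y] (5,1)
    t=6.6069 [x] (6,1) — stop
  → r_6 = 6.6069
beam 7: φ=135°, α=330°
  cosα=0.8660 sinα=-0.5000 | (4,7) | tMaxX 0.8198 tMaxY 1.0200 | tΔX 1.1547 tΔY 2.0000
    t=0.8198 [x] (5,7)
    t=1.0200 [y] (5,6)
    t=1.9745 [x] (6,6) — stop
  → r_7 = 1.9745

ranges = [0.5658, 0.5073, 0.9800, 3.4061, 6.5800, 6.6069, 1.9745]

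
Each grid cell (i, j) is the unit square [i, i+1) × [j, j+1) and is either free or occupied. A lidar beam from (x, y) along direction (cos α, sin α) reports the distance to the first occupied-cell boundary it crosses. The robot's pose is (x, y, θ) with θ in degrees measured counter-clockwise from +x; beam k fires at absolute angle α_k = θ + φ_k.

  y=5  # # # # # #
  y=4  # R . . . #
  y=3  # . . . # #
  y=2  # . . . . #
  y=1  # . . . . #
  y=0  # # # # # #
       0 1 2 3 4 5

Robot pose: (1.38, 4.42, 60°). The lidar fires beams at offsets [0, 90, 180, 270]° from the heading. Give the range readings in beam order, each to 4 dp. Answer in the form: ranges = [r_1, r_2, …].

beam 1: φ=0°, α=60°
  dir = (cos 60°, sin 60°) = (0.5000, 0.8660); from cell (1,4)
  next x-line at t=1.2400, next y-line at t=0.6697; Δt_x=2.0000, Δt_y=1.1547
    y: enter (1,5) at t=0.6697 ← occupied
  → r_1 = 0.6697
beam 2: φ=90°, α=150°
  dir = (cos 150°, sin 150°) = (-0.8660, 0.5000); from cell (1,4)
  next x-line at t=0.4388, next y-line at t=1.1600; Δt_x=1.1547, Δt_y=2.0000
    x: enter (0,4) at t=0.4388 ← occupied
  → r_2 = 0.4388
beam 3: φ=180°, α=240°
  dir = (cos 240°, sin 240°) = (-0.5000, -0.8660); from cell (1,4)
  next x-line at t=0.7600, next y-line at t=0.4850; Δt_x=2.0000, Δt_y=1.1547
    y: enter (1,3) at t=0.4850
    x: enter (0,3) at t=0.7600 ← occupied
  → r_3 = 0.7600
beam 4: φ=270°, α=330°
  dir = (cos 330°, sin 330°) = (0.8660, -0.5000); from cell (1,4)
  next x-line at t=0.7159, next y-line at t=0.8400; Δt_x=1.1547, Δt_y=2.0000
    x: enter (2,4) at t=0.7159
    y: enter (2,3) at t=0.8400
    x: enter (3,3) at t=1.8706
    y: enter (3,2) at t=2.8400
    x: enter (4,2) at t=3.0253
    x: enter (5,2) at t=4.1800 ← occupied
  → r_4 = 4.1800

ranges = [0.6697, 0.4388, 0.7600, 4.1800]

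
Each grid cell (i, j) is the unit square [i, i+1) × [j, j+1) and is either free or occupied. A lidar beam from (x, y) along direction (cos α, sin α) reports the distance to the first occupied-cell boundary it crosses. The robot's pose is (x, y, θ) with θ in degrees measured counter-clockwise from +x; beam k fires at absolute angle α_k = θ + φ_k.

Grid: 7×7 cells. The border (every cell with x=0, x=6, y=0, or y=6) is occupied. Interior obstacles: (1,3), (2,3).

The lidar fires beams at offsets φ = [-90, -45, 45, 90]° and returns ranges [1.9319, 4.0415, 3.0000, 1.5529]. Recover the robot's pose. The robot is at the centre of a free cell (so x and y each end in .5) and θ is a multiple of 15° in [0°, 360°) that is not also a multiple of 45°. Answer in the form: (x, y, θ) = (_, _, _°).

(x, y, θ) = (5.5, 2.5, 165°)

Enumerate (i+0.5, j+0.5, θ) over the 23 free cells and 16 admissible headings. For each, cast all 4 beams and compare to the given ranges.
  (2.5, 5.5, 60°): beam 1 = 4.0415 ≠ 1.9319 ✗
  (5.5, 2.5, 255°): beam 1 = 2.5882 ≠ 1.9319 ✗
  (5.5, 5.5, 300°): beam 1 = 3.0000 ≠ 1.9319 ✗
  (2.5, 1.5, 195°): beam 1 = 1.5529 ≠ 1.9319 ✗
  …
  (5.5, 2.5, 165°): r_1=1.9319, r_2=4.0415, r_3=3.0000, r_4=1.5529 — all match ✓
No second candidate reproduces the full scan.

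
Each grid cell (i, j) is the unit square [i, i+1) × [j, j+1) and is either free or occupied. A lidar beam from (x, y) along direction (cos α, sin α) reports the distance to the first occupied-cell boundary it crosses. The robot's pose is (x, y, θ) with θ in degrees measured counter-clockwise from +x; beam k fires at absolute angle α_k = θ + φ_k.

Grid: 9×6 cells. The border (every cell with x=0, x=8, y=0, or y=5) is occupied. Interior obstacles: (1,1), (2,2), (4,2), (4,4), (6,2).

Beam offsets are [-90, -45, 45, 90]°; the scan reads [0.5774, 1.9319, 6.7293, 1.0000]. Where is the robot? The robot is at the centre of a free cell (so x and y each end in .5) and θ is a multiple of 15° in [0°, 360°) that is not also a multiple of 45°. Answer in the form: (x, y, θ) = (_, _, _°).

(x, y, θ) = (1.5, 4.5, 300°)

Candidates: 23 free-cell centres × 16 headings = 368 poses. Raycast each; keep the one whose scan matches to 4 dp.
  (3.5, 3.5, 60°): beam 1 = 1.0000 ≠ 0.5774 ✗
  (5.5, 1.5, 75°): beam 1 = 1.9319 ≠ 0.5774 ✗
  (2.5, 3.5, 105°): beam 1 = 1.9319 ≠ 0.5774 ✗
  …
  (1.5, 4.5, 300°): r_1=0.5774, r_2=1.9319, r_3=6.7293, r_4=1.0000 — all match ✓
Only this pose fits every beam.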